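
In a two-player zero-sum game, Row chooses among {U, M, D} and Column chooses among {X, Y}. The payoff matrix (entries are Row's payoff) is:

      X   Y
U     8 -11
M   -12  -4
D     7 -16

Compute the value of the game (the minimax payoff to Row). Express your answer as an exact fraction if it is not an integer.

Row minima: U → -11, M → -12, D → -16; maximin = -11.
Column maxima: X → 8, Y → -4; minimax = -4.
-11 ≠ -4, so there is no saddle point; optimal play is mixed.
D is strictly dominated by U, so Row never plays it.
On the remaining 2×2 (U, M vs X, Y):
Let Row play U with probability p. Expected payoff against X: 8p + (-12)(1−p) = 20p − 12; against Y: (-11)p + (-4)(1−p) = −7p − 4.
Setting these equal: 20p − 12 = −7p − 4 ⇒ 27p = 8 ⇒ p = 8/27, and the value is (20)·(8/27) − 12 = -164/27.
For Column: with q = P(X), equating U's and M's payoffs gives 19q − 11 = −8q − 4 ⇒ q = 7/27.

-164/27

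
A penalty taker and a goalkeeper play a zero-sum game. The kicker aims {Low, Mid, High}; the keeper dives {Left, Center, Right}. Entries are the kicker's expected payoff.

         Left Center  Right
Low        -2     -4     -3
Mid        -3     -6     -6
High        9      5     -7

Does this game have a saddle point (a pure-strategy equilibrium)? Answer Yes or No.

Row minima: Low → -4, Mid → -6, High → -7; maximin = -4.
Column maxima: Left → 9, Center → 5, Right → -3; minimax = -3.
-4 ≠ -3, so no pure-strategy equilibrium exists.

No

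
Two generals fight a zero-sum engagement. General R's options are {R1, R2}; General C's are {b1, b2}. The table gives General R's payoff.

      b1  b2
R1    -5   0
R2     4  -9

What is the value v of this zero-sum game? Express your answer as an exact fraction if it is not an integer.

-5/2

Row minima: R1 → -5, R2 → -9; maximin = -5.
Column maxima: b1 → 4, b2 → 0; minimax = 0.
-5 ≠ 0, so there is no saddle point; optimal play is mixed.
Let General R play R1 with probability p. Expected payoff against b1: (-5)p + 4(1−p) = −9p + 4; against b2: 0p + (-9)(1−p) = 9p − 9.
Setting these equal: −9p + 4 = 9p − 9 ⇒ −18p = -13 ⇒ p = 13/18, and the value is (-9)·(13/18) + 4 = -5/2.
For General C: with q = P(b1), equating R1's and R2's payoffs gives −5q = 13q − 9 ⇒ q = 1/2.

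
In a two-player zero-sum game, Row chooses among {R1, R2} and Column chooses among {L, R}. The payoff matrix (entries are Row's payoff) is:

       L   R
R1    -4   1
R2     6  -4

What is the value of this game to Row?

Row minima: R1 → -4, R2 → -4; maximin = -4.
Column maxima: L → 6, R → 1; minimax = 1.
-4 ≠ 1, so there is no saddle point; optimal play is mixed.
Let Row play R1 with probability p. Expected payoff against L: (-4)p + 6(1−p) = −10p + 6; against R: 1p + (-4)(1−p) = 5p − 4.
Setting these equal: −10p + 6 = 5p − 4 ⇒ −15p = -10 ⇒ p = 2/3, and the value is (-10)·(2/3) + 6 = -2/3.
For Column: with q = P(L), equating R1's and R2's payoffs gives −5q + 1 = 10q − 4 ⇒ q = 1/3.

-2/3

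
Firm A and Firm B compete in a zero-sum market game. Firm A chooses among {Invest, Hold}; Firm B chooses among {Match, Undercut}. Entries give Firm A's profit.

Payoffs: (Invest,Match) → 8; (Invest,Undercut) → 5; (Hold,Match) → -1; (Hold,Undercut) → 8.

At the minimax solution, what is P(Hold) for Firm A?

1/4

Row minima: Invest → 5, Hold → -1; maximin = 5.
Column maxima: Match → 8, Undercut → 8; minimax = 8.
5 ≠ 8, so there is no saddle point; optimal play is mixed.
Let Firm A play Invest with probability p. Expected payoff against Match: 8p + (-1)(1−p) = 9p − 1; against Undercut: 5p + 8(1−p) = −3p + 8.
Setting these equal: 9p − 1 = −3p + 8 ⇒ 12p = 9 ⇒ p = 3/4, and the value is (9)·(3/4) − 1 = 23/4.
For Firm B: with q = P(Match), equating Invest's and Hold's payoffs gives 3q + 5 = −9q + 8 ⇒ q = 1/4.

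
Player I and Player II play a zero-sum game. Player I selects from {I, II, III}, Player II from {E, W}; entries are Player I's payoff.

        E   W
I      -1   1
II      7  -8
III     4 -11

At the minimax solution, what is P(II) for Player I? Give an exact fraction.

2/17

Row minima: I → -1, II → -8, III → -11; maximin = -1.
Column maxima: E → 7, W → 1; minimax = 1.
-1 ≠ 1, so there is no saddle point; optimal play is mixed.
III is strictly dominated by II, so Player I never plays it.
On the remaining 2×2 (I, II vs E, W):
Let Player I play I with probability p. Expected payoff against E: (-1)p + 7(1−p) = −8p + 7; against W: 1p + (-8)(1−p) = 9p − 8.
Setting these equal: −8p + 7 = 9p − 8 ⇒ −17p = -15 ⇒ p = 15/17, and the value is (-8)·(15/17) + 7 = -1/17.
For Player II: with q = P(E), equating I's and II's payoffs gives −2q + 1 = 15q − 8 ⇒ q = 9/17.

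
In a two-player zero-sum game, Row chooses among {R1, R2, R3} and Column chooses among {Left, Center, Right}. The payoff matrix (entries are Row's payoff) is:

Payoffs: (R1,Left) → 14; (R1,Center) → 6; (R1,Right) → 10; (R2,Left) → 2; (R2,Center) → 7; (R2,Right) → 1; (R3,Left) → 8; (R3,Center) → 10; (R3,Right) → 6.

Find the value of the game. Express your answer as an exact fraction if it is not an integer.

Row minima: R1 → 6, R2 → 1, R3 → 6; maximin = 6.
Column maxima: Left → 14, Center → 10, Right → 10; minimax = 10.
6 ≠ 10, so there is no saddle point; optimal play is mixed.
R2 is strictly dominated by R3, so Row never plays it.
Left is strictly dominated by Right (it gives Row strictly more in every row), so Column never plays it.
On the remaining 2×2 (R1, R3 vs Center, Right):
Let Row play R1 with probability p. Expected payoff against Center: 6p + 10(1−p) = −4p + 10; against Right: 10p + 6(1−p) = 4p + 6.
Setting these equal: −4p + 10 = 4p + 6 ⇒ −8p = -4 ⇒ p = 1/2, and the value is (-4)·(1/2) + 10 = 8.
For Column: with q = P(Center), equating R1's and R3's payoffs gives −4q + 10 = 4q + 6 ⇒ q = 1/2.

8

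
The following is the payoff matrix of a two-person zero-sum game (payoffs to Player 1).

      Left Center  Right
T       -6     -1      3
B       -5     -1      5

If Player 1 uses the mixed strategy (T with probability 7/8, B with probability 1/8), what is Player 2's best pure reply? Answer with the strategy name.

If Player 2 plays Left, Player 1's expected payoff is (7/8)·(-6) + (1/8)·(-5) = -47/8.
If Player 2 plays Center, Player 1's expected payoff is (7/8)·(-1) + (1/8)·(-1) = -1.
If Player 2 plays Right, Player 1's expected payoff is (7/8)·3 + (1/8)·5 = 13/4.
Player 2 minimizes Player 1's payoff; the smallest is -47/8, so the best response is Left.

Left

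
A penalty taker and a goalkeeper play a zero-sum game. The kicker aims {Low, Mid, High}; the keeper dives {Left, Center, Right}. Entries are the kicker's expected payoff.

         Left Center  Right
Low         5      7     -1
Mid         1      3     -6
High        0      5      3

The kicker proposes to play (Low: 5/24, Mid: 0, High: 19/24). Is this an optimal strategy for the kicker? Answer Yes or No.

Against Left this mix gives (5/24)·5 + (19/24)·0 = 25/24.
Against Center this mix gives (5/24)·7 + (19/24)·5 = 65/12.
Against Right this mix gives (5/24)·(-1) + (19/24)·3 = 13/6.
The keeper will play Left, holding the kicker to 25/24. Shifting weight toward the row that does better against Left would raise this floor (the equalizing mix achieves 5/3 against both Left and Right), so the proposed strategy is not optimal.

No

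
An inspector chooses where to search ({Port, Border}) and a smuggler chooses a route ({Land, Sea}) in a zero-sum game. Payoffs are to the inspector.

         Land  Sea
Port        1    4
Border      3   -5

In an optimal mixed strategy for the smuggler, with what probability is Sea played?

Row minima: Port → 1, Border → -5; maximin = 1.
Column maxima: Land → 3, Sea → 4; minimax = 3.
1 ≠ 3, so there is no saddle point; optimal play is mixed.
Let the inspector play Port with probability p. Expected payoff against Land: 1p + 3(1−p) = −2p + 3; against Sea: 4p + (-5)(1−p) = 9p − 5.
Setting these equal: −2p + 3 = 9p − 5 ⇒ −11p = -8 ⇒ p = 8/11, and the value is (-2)·(8/11) + 3 = 17/11.
For the smuggler: with q = P(Land), equating Port's and Border's payoffs gives −3q + 4 = 8q − 5 ⇒ q = 9/11.

2/11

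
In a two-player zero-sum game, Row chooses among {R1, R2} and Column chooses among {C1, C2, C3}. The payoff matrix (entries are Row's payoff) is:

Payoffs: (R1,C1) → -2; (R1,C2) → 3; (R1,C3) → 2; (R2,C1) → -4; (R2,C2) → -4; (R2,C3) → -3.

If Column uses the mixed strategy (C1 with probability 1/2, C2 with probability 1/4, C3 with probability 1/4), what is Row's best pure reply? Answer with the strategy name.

R1

Expected payoff of R1: (1/2)·(-2) + (1/4)·3 + (1/4)·2 = 1/4.
Expected payoff of R2: (1/2)·(-4) + (1/4)·(-4) + (1/4)·(-3) = -15/4.
The largest is 1/4, so Row's best response is R1.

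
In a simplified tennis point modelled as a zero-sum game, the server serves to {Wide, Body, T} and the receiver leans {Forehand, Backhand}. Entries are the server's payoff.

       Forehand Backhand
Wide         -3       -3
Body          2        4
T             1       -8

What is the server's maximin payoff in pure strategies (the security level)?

Row minima: Wide → -3, Body → 2, T → -8.
The best of these is 2.

2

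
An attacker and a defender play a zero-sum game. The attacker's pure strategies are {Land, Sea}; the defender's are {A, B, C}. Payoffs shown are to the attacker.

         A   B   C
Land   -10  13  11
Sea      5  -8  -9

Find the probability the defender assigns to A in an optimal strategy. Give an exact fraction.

Row minima: Land → -10, Sea → -9; maximin = -9.
Column maxima: A → 5, B → 13, C → 11; minimax = 5.
-9 ≠ 5, so there is no saddle point; optimal play is mixed.
B is strictly dominated by C (it gives the attacker strictly more in every row), so the defender never plays it.
On the remaining 2×2 (Land, Sea vs A, C):
Let the attacker play Land with probability p. Expected payoff against A: (-10)p + 5(1−p) = −15p + 5; against C: 11p + (-9)(1−p) = 20p − 9.
Setting these equal: −15p + 5 = 20p − 9 ⇒ −35p = -14 ⇒ p = 2/5, and the value is (-15)·(2/5) + 5 = -1.
For the defender: with q = P(A), equating Land's and Sea's payoffs gives −21q + 11 = 14q − 9 ⇒ q = 4/7.

4/7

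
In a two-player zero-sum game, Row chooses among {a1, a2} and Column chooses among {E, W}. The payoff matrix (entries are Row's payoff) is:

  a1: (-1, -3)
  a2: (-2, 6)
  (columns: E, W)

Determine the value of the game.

-6/5

Row minima: a1 → -3, a2 → -2; maximin = -2.
Column maxima: E → -1, W → 6; minimax = -1.
-2 ≠ -1, so there is no saddle point; optimal play is mixed.
Let Row play a1 with probability p. Expected payoff against E: (-1)p + (-2)(1−p) = p − 2; against W: (-3)p + 6(1−p) = −9p + 6.
Setting these equal: p − 2 = −9p + 6 ⇒ 10p = 8 ⇒ p = 4/5, and the value is (1)·(4/5) − 2 = -6/5.
For Column: with q = P(E), equating a1's and a2's payoffs gives 2q − 3 = −8q + 6 ⇒ q = 9/10.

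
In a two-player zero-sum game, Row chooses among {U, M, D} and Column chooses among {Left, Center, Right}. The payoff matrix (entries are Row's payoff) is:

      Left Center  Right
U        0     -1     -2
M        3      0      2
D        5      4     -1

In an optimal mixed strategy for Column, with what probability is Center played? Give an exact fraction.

Row minima: U → -2, M → 0, D → -1; maximin = 0.
Column maxima: Left → 5, Center → 4, Right → 2; minimax = 2.
0 ≠ 2, so there is no saddle point; optimal play is mixed.
U is strictly dominated by M, so Row never plays it.
Left is strictly dominated by Center (it gives Row strictly more in every row), so Column never plays it.
On the remaining 2×2 (M, D vs Center, Right):
Let Row play M with probability p. Expected payoff against Center: 0p + 4(1−p) = −4p + 4; against Right: 2p + (-1)(1−p) = 3p − 1.
Setting these equal: −4p + 4 = 3p − 1 ⇒ −7p = -5 ⇒ p = 5/7, and the value is (-4)·(5/7) + 4 = 8/7.
For Column: with q = P(Center), equating M's and D's payoffs gives −2q + 2 = 5q − 1 ⇒ q = 3/7.

3/7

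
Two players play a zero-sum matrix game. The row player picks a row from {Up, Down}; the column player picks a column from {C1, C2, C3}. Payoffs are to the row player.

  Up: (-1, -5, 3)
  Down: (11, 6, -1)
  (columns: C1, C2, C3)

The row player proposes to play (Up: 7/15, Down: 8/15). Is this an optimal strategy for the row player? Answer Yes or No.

Against C1 this mix gives (7/15)·(-1) + (8/15)·11 = 27/5.
Against C2 this mix gives (7/15)·(-5) + (8/15)·6 = 13/15.
Against C3 this mix gives (7/15)·3 + (8/15)·(-1) = 13/15.
All of the column player's active replies (C2, C3) yield 13/15, and no column does worse for the row player. The mix makes the column player indifferent and guarantees 13/15, so it is optimal.

Yes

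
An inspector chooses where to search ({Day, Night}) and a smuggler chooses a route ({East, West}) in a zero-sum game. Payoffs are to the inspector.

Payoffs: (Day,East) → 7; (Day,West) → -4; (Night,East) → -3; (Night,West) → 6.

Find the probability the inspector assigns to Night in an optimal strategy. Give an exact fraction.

11/20

Row minima: Day → -4, Night → -3; maximin = -3.
Column maxima: East → 7, West → 6; minimax = 6.
-3 ≠ 6, so there is no saddle point; optimal play is mixed.
Let the inspector play Day with probability p. Expected payoff against East: 7p + (-3)(1−p) = 10p − 3; against West: (-4)p + 6(1−p) = −10p + 6.
Setting these equal: 10p − 3 = −10p + 6 ⇒ 20p = 9 ⇒ p = 9/20, and the value is (10)·(9/20) − 3 = 3/2.
For the smuggler: with q = P(East), equating Day's and Night's payoffs gives 11q − 4 = −9q + 6 ⇒ q = 1/2.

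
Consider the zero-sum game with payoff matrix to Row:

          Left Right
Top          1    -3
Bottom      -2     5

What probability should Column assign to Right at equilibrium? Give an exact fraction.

3/11

Row minima: Top → -3, Bottom → -2; maximin = -2.
Column maxima: Left → 1, Right → 5; minimax = 1.
-2 ≠ 1, so there is no saddle point; optimal play is mixed.
Let Row play Top with probability p. Expected payoff against Left: 1p + (-2)(1−p) = 3p − 2; against Right: (-3)p + 5(1−p) = −8p + 5.
Setting these equal: 3p − 2 = −8p + 5 ⇒ 11p = 7 ⇒ p = 7/11, and the value is (3)·(7/11) − 2 = -1/11.
For Column: with q = P(Left), equating Top's and Bottom's payoffs gives 4q − 3 = −7q + 5 ⇒ q = 8/11.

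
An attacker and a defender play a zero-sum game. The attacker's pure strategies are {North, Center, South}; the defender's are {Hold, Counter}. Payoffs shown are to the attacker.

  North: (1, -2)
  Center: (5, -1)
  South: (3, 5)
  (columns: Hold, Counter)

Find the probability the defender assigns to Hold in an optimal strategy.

3/4

Row minima: North → -2, Center → -1, South → 3; maximin = 3.
Column maxima: Hold → 5, Counter → 5; minimax = 5.
3 ≠ 5, so there is no saddle point; optimal play is mixed.
North is strictly dominated by Center, so the attacker never plays it.
On the remaining 2×2 (Center, South vs Hold, Counter):
Let the attacker play Center with probability p. Expected payoff against Hold: 5p + 3(1−p) = 2p + 3; against Counter: (-1)p + 5(1−p) = −6p + 5.
Setting these equal: 2p + 3 = −6p + 5 ⇒ 8p = 2 ⇒ p = 1/4, and the value is (2)·(1/4) + 3 = 7/2.
For the defender: with q = P(Hold), equating Center's and South's payoffs gives 6q − 1 = −2q + 5 ⇒ q = 3/4.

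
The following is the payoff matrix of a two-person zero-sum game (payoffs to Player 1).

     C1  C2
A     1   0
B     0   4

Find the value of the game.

Row minima: A → 0, B → 0; maximin = 0.
Column maxima: C1 → 1, C2 → 4; minimax = 1.
0 ≠ 1, so there is no saddle point; optimal play is mixed.
Let Player 1 play A with probability p. Expected payoff against C1: 1p + 0(1−p) = p; against C2: 0p + 4(1−p) = −4p + 4.
Setting these equal: p = −4p + 4 ⇒ 5p = 4 ⇒ p = 4/5, and the value is (1)·(4/5) = 4/5.
For Player 2: with q = P(C1), equating A's and B's payoffs gives q = −4q + 4 ⇒ q = 4/5.

4/5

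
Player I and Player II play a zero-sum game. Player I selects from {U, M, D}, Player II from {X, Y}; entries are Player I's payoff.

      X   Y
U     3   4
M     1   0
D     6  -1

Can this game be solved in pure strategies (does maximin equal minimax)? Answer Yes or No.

Row minima: U → 3, M → 0, D → -1; maximin = 3.
Column maxima: X → 6, Y → 4; minimax = 4.
3 ≠ 4, so no pure-strategy equilibrium exists.

No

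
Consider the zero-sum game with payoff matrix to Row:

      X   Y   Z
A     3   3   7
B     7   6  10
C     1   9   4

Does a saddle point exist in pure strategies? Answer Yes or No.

No

Row minima: A → 3, B → 6, C → 1; maximin = 6.
Column maxima: X → 7, Y → 9, Z → 10; minimax = 7.
6 ≠ 7, so no pure-strategy equilibrium exists.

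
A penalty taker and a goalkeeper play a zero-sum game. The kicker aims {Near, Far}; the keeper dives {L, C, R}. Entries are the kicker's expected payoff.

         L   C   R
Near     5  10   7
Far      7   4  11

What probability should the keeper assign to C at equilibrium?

Row minima: Near → 5, Far → 4; maximin = 5.
Column maxima: L → 7, C → 10, R → 11; minimax = 7.
5 ≠ 7, so there is no saddle point; optimal play is mixed.
R is strictly dominated by L (it gives the kicker strictly more in every row), so the keeper never plays it.
On the remaining 2×2 (Near, Far vs L, C):
Let the kicker play Near with probability p. Expected payoff against L: 5p + 7(1−p) = −2p + 7; against C: 10p + 4(1−p) = 6p + 4.
Setting these equal: −2p + 7 = 6p + 4 ⇒ −8p = -3 ⇒ p = 3/8, and the value is (-2)·(3/8) + 7 = 25/4.
For the keeper: with q = P(L), equating Near's and Far's payoffs gives −5q + 10 = 3q + 4 ⇒ q = 3/4.

1/4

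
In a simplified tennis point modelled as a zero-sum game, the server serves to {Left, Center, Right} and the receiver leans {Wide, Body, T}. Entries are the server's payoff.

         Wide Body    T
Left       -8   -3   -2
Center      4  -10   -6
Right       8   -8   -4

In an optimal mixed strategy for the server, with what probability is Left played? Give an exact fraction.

Row minima: Left → -8, Center → -10, Right → -8; maximin = -8.
Column maxima: Wide → 8, Body → -3, T → -2; minimax = -3.
-8 ≠ -3, so there is no saddle point; optimal play is mixed.
Center is strictly dominated by Right, so the server never plays it.
T is strictly dominated by Body (it gives the server strictly more in every row), so the receiver never plays it.
On the remaining 2×2 (Left, Right vs Wide, Body):
Let the server play Left with probability p. Expected payoff against Wide: (-8)p + 8(1−p) = −16p + 8; against Body: (-3)p + (-8)(1−p) = 5p − 8.
Setting these equal: −16p + 8 = 5p − 8 ⇒ −21p = -16 ⇒ p = 16/21, and the value is (-16)·(16/21) + 8 = -88/21.
For the receiver: with q = P(Wide), equating Left's and Right's payoffs gives −5q − 3 = 16q − 8 ⇒ q = 5/21.

16/21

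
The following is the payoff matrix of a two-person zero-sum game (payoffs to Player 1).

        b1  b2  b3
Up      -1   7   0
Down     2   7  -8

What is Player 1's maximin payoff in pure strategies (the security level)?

-1

Row minima: Up → -1, Down → -8.
The best of these is -1.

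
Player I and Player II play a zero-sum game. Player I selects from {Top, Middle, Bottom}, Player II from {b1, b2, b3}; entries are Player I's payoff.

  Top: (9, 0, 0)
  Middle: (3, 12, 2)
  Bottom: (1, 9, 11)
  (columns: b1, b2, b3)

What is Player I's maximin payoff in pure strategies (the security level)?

2

Row minima: Top → 0, Middle → 2, Bottom → 1.
The best of these is 2.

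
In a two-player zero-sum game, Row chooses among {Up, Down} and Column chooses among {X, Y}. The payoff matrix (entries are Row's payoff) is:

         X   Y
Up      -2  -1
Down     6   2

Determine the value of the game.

Row minima: Up → -2, Down → 2; maximin = 2.
Column maxima: X → 6, Y → 2; minimax = 2.
Since maximin = minimax = 2, there is a saddle point and the value is 2.

2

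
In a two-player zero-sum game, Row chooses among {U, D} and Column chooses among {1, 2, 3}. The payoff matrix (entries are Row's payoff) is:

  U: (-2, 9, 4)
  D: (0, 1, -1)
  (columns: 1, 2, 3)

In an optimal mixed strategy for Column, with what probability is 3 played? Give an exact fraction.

2/7

Row minima: U → -2, D → -1; maximin = -1.
Column maxima: 1 → 0, 2 → 9, 3 → 4; minimax = 0.
-1 ≠ 0, so there is no saddle point; optimal play is mixed.
2 is strictly dominated by 1 (it gives Row strictly more in every row), so Column never plays it.
On the remaining 2×2 (U, D vs 1, 3):
Let Row play U with probability p. Expected payoff against 1: (-2)p + 0(1−p) = −2p; against 3: 4p + (-1)(1−p) = 5p − 1.
Setting these equal: −2p = 5p − 1 ⇒ −7p = -1 ⇒ p = 1/7, and the value is (-2)·(1/7) = -2/7.
For Column: with q = P(1), equating U's and D's payoffs gives −6q + 4 = q − 1 ⇒ q = 5/7.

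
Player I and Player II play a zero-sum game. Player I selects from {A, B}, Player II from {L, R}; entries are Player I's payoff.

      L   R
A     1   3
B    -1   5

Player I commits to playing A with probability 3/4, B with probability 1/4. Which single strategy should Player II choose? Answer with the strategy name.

If Player II plays L, Player I's expected payoff is (3/4)·1 + (1/4)·(-1) = 1/2.
If Player II plays R, Player I's expected payoff is (3/4)·3 + (1/4)·5 = 7/2.
Player II minimizes Player I's payoff; the smallest is 1/2, so the best response is L.

L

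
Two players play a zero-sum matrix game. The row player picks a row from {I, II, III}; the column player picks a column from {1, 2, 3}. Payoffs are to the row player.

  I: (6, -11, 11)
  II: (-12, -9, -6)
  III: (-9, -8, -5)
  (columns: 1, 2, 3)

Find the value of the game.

-49/6

Row minima: I → -11, II → -12, III → -9; maximin = -9.
Column maxima: 1 → 6, 2 → -8, 3 → 11; minimax = -8.
-9 ≠ -8, so there is no saddle point; optimal play is mixed.
II is strictly dominated by III, so the row player never plays it.
3 is strictly dominated by 1 (it gives the row player strictly more in every row), so the column player never plays it.
On the remaining 2×2 (I, III vs 1, 2):
Let the row player play I with probability p. Expected payoff against 1: 6p + (-9)(1−p) = 15p − 9; against 2: (-11)p + (-8)(1−p) = −3p − 8.
Setting these equal: 15p − 9 = −3p − 8 ⇒ 18p = 1 ⇒ p = 1/18, and the value is (15)·(1/18) − 9 = -49/6.
For the column player: with q = P(1), equating I's and III's payoffs gives 17q − 11 = −q − 8 ⇒ q = 1/6.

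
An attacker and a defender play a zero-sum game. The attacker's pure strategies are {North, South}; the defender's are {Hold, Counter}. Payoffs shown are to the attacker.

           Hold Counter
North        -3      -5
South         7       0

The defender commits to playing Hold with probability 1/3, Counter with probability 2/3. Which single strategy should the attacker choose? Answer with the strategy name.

Expected payoff of North: (1/3)·(-3) + (2/3)·(-5) = -13/3.
Expected payoff of South: (1/3)·7 + (2/3)·0 = 7/3.
The largest is 7/3, so the attacker's best response is South.

South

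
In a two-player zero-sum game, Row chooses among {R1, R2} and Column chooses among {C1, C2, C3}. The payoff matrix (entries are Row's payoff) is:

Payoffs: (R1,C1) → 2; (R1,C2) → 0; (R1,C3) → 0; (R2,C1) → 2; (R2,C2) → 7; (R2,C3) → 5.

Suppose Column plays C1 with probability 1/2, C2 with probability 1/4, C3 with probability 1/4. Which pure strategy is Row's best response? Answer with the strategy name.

Expected payoff of R1: (1/2)·2 + (1/4)·0 + (1/4)·0 = 1.
Expected payoff of R2: (1/2)·2 + (1/4)·7 + (1/4)·5 = 4.
The largest is 4, so Row's best response is R2.

R2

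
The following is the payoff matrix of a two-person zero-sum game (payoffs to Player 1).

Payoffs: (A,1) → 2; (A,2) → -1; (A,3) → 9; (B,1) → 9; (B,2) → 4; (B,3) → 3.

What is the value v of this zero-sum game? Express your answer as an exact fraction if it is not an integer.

39/11

Row minima: A → -1, B → 3; maximin = 3.
Column maxima: 1 → 9, 2 → 4, 3 → 9; minimax = 4.
3 ≠ 4, so there is no saddle point; optimal play is mixed.
1 is strictly dominated by 2 (it gives Player 1 strictly more in every row), so Player 2 never plays it.
On the remaining 2×2 (A, B vs 2, 3):
Let Player 1 play A with probability p. Expected payoff against 2: (-1)p + 4(1−p) = −5p + 4; against 3: 9p + 3(1−p) = 6p + 3.
Setting these equal: −5p + 4 = 6p + 3 ⇒ −11p = -1 ⇒ p = 1/11, and the value is (-5)·(1/11) + 4 = 39/11.
For Player 2: with q = P(2), equating A's and B's payoffs gives −10q + 9 = q + 3 ⇒ q = 6/11.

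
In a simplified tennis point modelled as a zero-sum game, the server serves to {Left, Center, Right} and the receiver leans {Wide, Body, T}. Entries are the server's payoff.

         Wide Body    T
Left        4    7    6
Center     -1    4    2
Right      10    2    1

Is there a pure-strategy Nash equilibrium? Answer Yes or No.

No

Row minima: Left → 4, Center → -1, Right → 1; maximin = 4.
Column maxima: Wide → 10, Body → 7, T → 6; minimax = 6.
4 ≠ 6, so no pure-strategy equilibrium exists.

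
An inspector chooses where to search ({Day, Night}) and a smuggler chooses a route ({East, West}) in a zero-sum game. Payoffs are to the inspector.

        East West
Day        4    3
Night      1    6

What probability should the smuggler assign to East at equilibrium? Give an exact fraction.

1/2

Row minima: Day → 3, Night → 1; maximin = 3.
Column maxima: East → 4, West → 6; minimax = 4.
3 ≠ 4, so there is no saddle point; optimal play is mixed.
Let the inspector play Day with probability p. Expected payoff against East: 4p + 1(1−p) = 3p + 1; against West: 3p + 6(1−p) = −3p + 6.
Setting these equal: 3p + 1 = −3p + 6 ⇒ 6p = 5 ⇒ p = 5/6, and the value is (3)·(5/6) + 1 = 7/2.
For the smuggler: with q = P(East), equating Day's and Night's payoffs gives q + 3 = −5q + 6 ⇒ q = 1/2.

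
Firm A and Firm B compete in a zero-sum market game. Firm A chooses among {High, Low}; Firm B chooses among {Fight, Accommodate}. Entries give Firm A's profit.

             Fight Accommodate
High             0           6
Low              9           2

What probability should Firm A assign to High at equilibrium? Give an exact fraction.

Row minima: High → 0, Low → 2; maximin = 2.
Column maxima: Fight → 9, Accommodate → 6; minimax = 6.
2 ≠ 6, so there is no saddle point; optimal play is mixed.
Let Firm A play High with probability p. Expected payoff against Fight: 0p + 9(1−p) = −9p + 9; against Accommodate: 6p + 2(1−p) = 4p + 2.
Setting these equal: −9p + 9 = 4p + 2 ⇒ −13p = -7 ⇒ p = 7/13, and the value is (-9)·(7/13) + 9 = 54/13.
For Firm B: with q = P(Fight), equating High's and Low's payoffs gives −6q + 6 = 7q + 2 ⇒ q = 4/13.

7/13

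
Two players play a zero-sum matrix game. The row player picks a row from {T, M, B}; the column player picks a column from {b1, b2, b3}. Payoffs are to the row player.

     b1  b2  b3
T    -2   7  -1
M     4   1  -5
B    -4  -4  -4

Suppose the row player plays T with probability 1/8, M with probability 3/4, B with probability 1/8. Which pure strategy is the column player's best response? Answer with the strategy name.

If the column player plays b1, the row player's expected payoff is (1/8)·(-2) + (3/4)·4 + (1/8)·(-4) = 9/4.
If the column player plays b2, the row player's expected payoff is (1/8)·7 + (3/4)·1 + (1/8)·(-4) = 9/8.
If the column player plays b3, the row player's expected payoff is (1/8)·(-1) + (3/4)·(-5) + (1/8)·(-4) = -35/8.
The column player minimizes the row player's payoff; the smallest is -35/8, so the best response is b3.

b3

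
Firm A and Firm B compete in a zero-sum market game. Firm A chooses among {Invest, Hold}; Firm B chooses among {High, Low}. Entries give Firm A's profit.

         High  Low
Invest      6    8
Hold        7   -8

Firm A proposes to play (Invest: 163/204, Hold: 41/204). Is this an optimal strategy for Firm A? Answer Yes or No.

Against High this mix gives (163/204)·6 + (41/204)·7 = 1265/204.
Against Low this mix gives (163/204)·8 + (41/204)·(-8) = 244/51.
Firm B will play Low, holding Firm A to 244/51. Shifting weight toward the row that does better against Low would raise this floor (the equalizing mix achieves 104/17 against both Low and High), so the proposed strategy is not optimal.

No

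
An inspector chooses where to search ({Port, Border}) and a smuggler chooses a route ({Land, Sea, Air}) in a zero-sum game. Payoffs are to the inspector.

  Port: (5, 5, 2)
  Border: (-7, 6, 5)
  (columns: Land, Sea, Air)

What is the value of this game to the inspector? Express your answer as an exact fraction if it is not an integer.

13/5

Row minima: Port → 2, Border → -7; maximin = 2.
Column maxima: Land → 5, Sea → 6, Air → 5; minimax = 5.
2 ≠ 5, so there is no saddle point; optimal play is mixed.
Sea is strictly dominated by Air (it gives the inspector strictly more in every row), so the smuggler never plays it.
On the remaining 2×2 (Port, Border vs Land, Air):
Let the inspector play Port with probability p. Expected payoff against Land: 5p + (-7)(1−p) = 12p − 7; against Air: 2p + 5(1−p) = −3p + 5.
Setting these equal: 12p − 7 = −3p + 5 ⇒ 15p = 12 ⇒ p = 4/5, and the value is (12)·(4/5) − 7 = 13/5.
For the smuggler: with q = P(Land), equating Port's and Border's payoffs gives 3q + 2 = −12q + 5 ⇒ q = 1/5.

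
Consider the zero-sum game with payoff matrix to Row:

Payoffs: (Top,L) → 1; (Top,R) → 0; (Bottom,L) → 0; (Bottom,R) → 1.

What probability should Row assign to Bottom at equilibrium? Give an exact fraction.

Row minima: Top → 0, Bottom → 0; maximin = 0.
Column maxima: L → 1, R → 1; minimax = 1.
0 ≠ 1, so there is no saddle point; optimal play is mixed.
Let Row play Top with probability p. Expected payoff against L: 1p + 0(1−p) = p; against R: 0p + 1(1−p) = −p + 1.
Setting these equal: p = −p + 1 ⇒ 2p = 1 ⇒ p = 1/2, and the value is (1)·(1/2) = 1/2.
For Column: with q = P(L), equating Top's and Bottom's payoffs gives q = −q + 1 ⇒ q = 1/2.

1/2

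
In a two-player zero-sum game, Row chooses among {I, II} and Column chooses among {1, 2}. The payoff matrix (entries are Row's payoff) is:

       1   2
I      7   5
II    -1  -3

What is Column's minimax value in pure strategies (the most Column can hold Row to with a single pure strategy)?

5

Column maxima: 1 → 7, 2 → 5.
The smallest of these is 5.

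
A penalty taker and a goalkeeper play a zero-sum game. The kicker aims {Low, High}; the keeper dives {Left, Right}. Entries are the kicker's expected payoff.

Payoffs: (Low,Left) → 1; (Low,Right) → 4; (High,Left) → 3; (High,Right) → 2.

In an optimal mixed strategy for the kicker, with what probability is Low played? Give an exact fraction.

Row minima: Low → 1, High → 2; maximin = 2.
Column maxima: Left → 3, Right → 4; minimax = 3.
2 ≠ 3, so there is no saddle point; optimal play is mixed.
Let the kicker play Low with probability p. Expected payoff against Left: 1p + 3(1−p) = −2p + 3; against Right: 4p + 2(1−p) = 2p + 2.
Setting these equal: −2p + 3 = 2p + 2 ⇒ −4p = -1 ⇒ p = 1/4, and the value is (-2)·(1/4) + 3 = 5/2.
For the keeper: with q = P(Left), equating Low's and High's payoffs gives −3q + 4 = q + 2 ⇒ q = 1/2.

1/4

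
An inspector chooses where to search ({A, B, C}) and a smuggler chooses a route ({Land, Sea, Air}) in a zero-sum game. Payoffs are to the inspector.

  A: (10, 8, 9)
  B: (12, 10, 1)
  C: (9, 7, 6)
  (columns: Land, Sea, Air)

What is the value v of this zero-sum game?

41/5

Row minima: A → 8, B → 1, C → 6; maximin = 8.
Column maxima: Land → 12, Sea → 10, Air → 9; minimax = 9.
8 ≠ 9, so there is no saddle point; optimal play is mixed.
C is strictly dominated by A, so the inspector never plays it.
Land is strictly dominated by Sea (it gives the inspector strictly more in every row), so the smuggler never plays it.
On the remaining 2×2 (A, B vs Sea, Air):
Let the inspector play A with probability p. Expected payoff against Sea: 8p + 10(1−p) = −2p + 10; against Air: 9p + 1(1−p) = 8p + 1.
Setting these equal: −2p + 10 = 8p + 1 ⇒ −10p = -9 ⇒ p = 9/10, and the value is (-2)·(9/10) + 10 = 41/5.
For the smuggler: with q = P(Sea), equating A's and B's payoffs gives −q + 9 = 9q + 1 ⇒ q = 4/5.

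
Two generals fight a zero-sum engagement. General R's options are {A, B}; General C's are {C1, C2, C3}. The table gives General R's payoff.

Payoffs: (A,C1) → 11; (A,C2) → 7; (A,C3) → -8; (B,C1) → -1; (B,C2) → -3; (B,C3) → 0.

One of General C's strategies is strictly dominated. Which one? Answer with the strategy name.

C1

C2 holds General R's payoff strictly below C1 in every row: 7 < 11, -3 < -1.
So C1 is strictly dominated for General C.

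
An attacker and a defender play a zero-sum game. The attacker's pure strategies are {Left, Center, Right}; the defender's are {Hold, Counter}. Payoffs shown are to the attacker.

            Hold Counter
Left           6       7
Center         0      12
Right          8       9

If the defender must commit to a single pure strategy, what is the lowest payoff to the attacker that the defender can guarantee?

Column maxima: Hold → 8, Counter → 12.
The smallest of these is 8.

8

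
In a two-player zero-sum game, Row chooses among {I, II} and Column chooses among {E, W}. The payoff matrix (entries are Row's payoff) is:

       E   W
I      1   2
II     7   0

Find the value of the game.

Row minima: I → 1, II → 0; maximin = 1.
Column maxima: E → 7, W → 2; minimax = 2.
1 ≠ 2, so there is no saddle point; optimal play is mixed.
Let Row play I with probability p. Expected payoff against E: 1p + 7(1−p) = −6p + 7; against W: 2p + 0(1−p) = 2p.
Setting these equal: −6p + 7 = 2p ⇒ −8p = -7 ⇒ p = 7/8, and the value is (-6)·(7/8) + 7 = 7/4.
For Column: with q = P(E), equating I's and II's payoffs gives −q + 2 = 7q ⇒ q = 1/4.

7/4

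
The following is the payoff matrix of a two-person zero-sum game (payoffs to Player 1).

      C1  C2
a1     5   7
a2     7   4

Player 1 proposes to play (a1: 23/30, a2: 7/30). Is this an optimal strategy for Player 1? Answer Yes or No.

Against C1 this mix gives (23/30)·5 + (7/30)·7 = 82/15.
Against C2 this mix gives (23/30)·7 + (7/30)·4 = 63/10.
Player 2 will play C1, holding Player 1 to 82/15. Shifting weight toward the row that does better against C1 would raise this floor (the equalizing mix achieves 29/5 against both C1 and C2), so the proposed strategy is not optimal.

No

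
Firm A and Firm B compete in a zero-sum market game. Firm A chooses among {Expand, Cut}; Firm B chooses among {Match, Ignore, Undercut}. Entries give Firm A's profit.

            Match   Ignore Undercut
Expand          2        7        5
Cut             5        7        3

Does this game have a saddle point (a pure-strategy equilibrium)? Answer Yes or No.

Row minima: Expand → 2, Cut → 3; maximin = 3.
Column maxima: Match → 5, Ignore → 7, Undercut → 5; minimax = 5.
3 ≠ 5, so no pure-strategy equilibrium exists.

No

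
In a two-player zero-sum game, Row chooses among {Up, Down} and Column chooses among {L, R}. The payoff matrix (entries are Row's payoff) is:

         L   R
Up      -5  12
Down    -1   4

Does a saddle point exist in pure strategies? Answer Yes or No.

Yes

Row minima: Up → -5, Down → -1; maximin = -1.
Column maxima: L → -1, R → 12; minimax = -1.
maximin = minimax = -1, so a saddle point exists.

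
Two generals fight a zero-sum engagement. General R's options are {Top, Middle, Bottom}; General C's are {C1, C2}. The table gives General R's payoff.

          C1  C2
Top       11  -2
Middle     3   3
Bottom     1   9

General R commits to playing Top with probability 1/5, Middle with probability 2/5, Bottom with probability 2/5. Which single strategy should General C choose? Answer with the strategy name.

If General C plays C1, General R's expected payoff is (1/5)·11 + (2/5)·3 + (2/5)·1 = 19/5.
If General C plays C2, General R's expected payoff is (1/5)·(-2) + (2/5)·3 + (2/5)·9 = 22/5.
General C minimizes General R's payoff; the smallest is 19/5, so the best response is C1.

C1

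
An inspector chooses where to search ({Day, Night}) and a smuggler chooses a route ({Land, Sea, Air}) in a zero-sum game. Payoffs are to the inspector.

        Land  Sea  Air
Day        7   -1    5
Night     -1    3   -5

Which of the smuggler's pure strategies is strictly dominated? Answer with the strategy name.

Air holds the inspector's payoff strictly below Land in every row: 5 < 7, -5 < -1.
So Land is strictly dominated for the smuggler.

Land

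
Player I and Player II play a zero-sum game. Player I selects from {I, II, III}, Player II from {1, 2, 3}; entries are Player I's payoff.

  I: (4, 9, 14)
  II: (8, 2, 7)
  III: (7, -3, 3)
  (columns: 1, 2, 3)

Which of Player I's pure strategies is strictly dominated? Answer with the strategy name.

II gives a strictly higher payoff than III against every column: 8 > 7, 2 > -3, 7 > 3.
So III is strictly dominated and Player I never plays it.

III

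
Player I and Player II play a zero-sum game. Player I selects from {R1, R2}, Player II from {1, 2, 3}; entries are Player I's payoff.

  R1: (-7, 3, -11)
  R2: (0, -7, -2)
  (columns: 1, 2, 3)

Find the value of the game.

Row minima: R1 → -11, R2 → -7; maximin = -7.
Column maxima: 1 → 0, 2 → 3, 3 → -2; minimax = -2.
-7 ≠ -2, so there is no saddle point; optimal play is mixed.
1 is strictly dominated by 3 (it gives Player I strictly more in every row), so Player II never plays it.
On the remaining 2×2 (R1, R2 vs 2, 3):
Let Player I play R1 with probability p. Expected payoff against 2: 3p + (-7)(1−p) = 10p − 7; against 3: (-11)p + (-2)(1−p) = −9p − 2.
Setting these equal: 10p − 7 = −9p − 2 ⇒ 19p = 5 ⇒ p = 5/19, and the value is (10)·(5/19) − 7 = -83/19.
For Player II: with q = P(2), equating R1's and R2's payoffs gives 14q − 11 = −5q − 2 ⇒ q = 9/19.

-83/19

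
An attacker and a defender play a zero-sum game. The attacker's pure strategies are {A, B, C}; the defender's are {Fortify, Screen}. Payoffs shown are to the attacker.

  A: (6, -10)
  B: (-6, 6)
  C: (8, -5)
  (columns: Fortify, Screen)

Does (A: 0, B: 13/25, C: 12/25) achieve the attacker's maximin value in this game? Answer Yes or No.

Against Fortify this mix gives (13/25)·(-6) + (12/25)·8 = 18/25.
Against Screen this mix gives (13/25)·6 + (12/25)·(-5) = 18/25.
All of the defender's active replies (Fortify, Screen) yield 18/25, and no column does worse for the attacker. The mix makes the defender indifferent and guarantees 18/25, so it is optimal.

Yes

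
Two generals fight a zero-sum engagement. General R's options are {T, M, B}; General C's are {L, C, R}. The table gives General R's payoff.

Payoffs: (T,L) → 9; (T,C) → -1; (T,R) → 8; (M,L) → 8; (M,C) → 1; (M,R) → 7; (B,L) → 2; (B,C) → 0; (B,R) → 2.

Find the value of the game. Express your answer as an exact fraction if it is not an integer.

1

Row minima: T → -1, M → 1, B → 0; maximin = 1.
Column maxima: L → 9, C → 1, R → 8; minimax = 1.
Since maximin = minimax = 1, there is a saddle point and the value is 1.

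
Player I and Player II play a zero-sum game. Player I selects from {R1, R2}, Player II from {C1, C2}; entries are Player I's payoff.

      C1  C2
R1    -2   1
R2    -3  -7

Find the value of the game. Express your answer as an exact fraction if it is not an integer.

-2

Row minima: R1 → -2, R2 → -7; maximin = -2.
Column maxima: C1 → -2, C2 → 1; minimax = -2.
Since maximin = minimax = -2, there is a saddle point and the value is -2.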